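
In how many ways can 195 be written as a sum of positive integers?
2580840212973

p(n) counts ways to write n as a sum of positive integers (order ignored).
Euler's pentagonal recurrence: p(k) = p(k-1) + p(k-2) - p(k-5) - p(k-7) + p(k-12) + p(k-15) - ... (offsets j(3j∓1)/2, signs ++--, p(0)=1, p(<0)=0).
DP table for k = 0..194: p(0)=1, p(1)=1, p(2)=2, p(3)=3, p(4)=5, p(5)=7, p(6)=11, p(7)=15, p(8)=22, p(9)=30, p(10)=42, p(11)=56, p(12)=77, p(13)=101, p(14)=135, p(15)=176, p(16)=231, p(17)=297, p(18)=385, p(19)=490, p(20)=627, p(21)=792, p(22)=1002, p(23)=1255, p(24)=1575, p(25)=1958, p(26)=2436, p(27)=3010, p(28)=3718, p(29)=4565, p(30)=5604, p(31)=6842, p(32)=8349, p(33)=10143, p(34)=12310, p(35)=14883, p(36)=17977, p(37)=21637, p(38)=26015, p(39)=31185, p(40)=37338, p(41)=44583, p(42)=53174, p(43)=63261, p(44)=75175, p(45)=89134, p(46)=105558, p(47)=124754, p(48)=147273, p(49)=173525, p(50)=204226, p(51)=239943, p(52)=281589, p(53)=329931, p(54)=386155, p(55)=451276, p(56)=526823, p(57)=614154, p(58)=715220, p(59)=831820, p(60)=966467, p(61)=1121505, p(62)=1300156, p(63)=1505499, p(64)=1741630, p(65)=2012558, p(66)=2323520, p(67)=2679689, p(68)=3087735, p(69)=3554345, p(70)=4087968, p(71)=4697205, p(72)=5392783, p(73)=6185689, p(74)=7089500, p(75)=8118264, p(76)=9289091, p(77)=10619863, p(78)=12132164, p(79)=13848650, p(80)=15796476, p(81)=18004327, p(82)=20506255, p(83)=23338469, p(84)=26543660, p(85)=30167357, p(86)=34262962, p(87)=38887673, p(88)=44108109, p(89)=49995925, p(90)=56634173, p(91)=64112359, p(92)=72533807, p(93)=82010177, p(94)=92669720, p(95)=104651419, p(96)=118114304, p(97)=133230930, p(98)=150198136, p(99)=169229875, p(100)=190569292, p(101)=214481126, p(102)=241265379, p(103)=271248950, p(104)=304801365, p(105)=342325709, p(106)=384276336, p(107)=431149389, p(108)=483502844, p(109)=541946240, p(110)=607163746, p(111)=679903203, p(112)=761002156, p(113)=851376628, p(114)=952050665, p(115)=1064144451, p(116)=1188908248, p(117)=1327710076, p(118)=1482074143, p(119)=1653668665, p(120)=1844349560, p(121)=2056148051, p(122)=2291320912, p(123)=2552338241, p(124)=2841940500, p(125)=3163127352, p(126)=3519222692, p(127)=3913864295, p(128)=4351078600, p(129)=4835271870, p(130)=5371315400, p(131)=5964539504, p(132)=6620830889, p(133)=7346629512, p(134)=8149040695, p(135)=9035836076, p(136)=10015581680, p(137)=11097645016, p(138)=12292341831, p(139)=13610949895, p(140)=15065878135, p(141)=16670689208, p(142)=18440293320, p(143)=20390982757, p(144)=22540654445, p(145)=24908858009, p(146)=27517052599, p(147)=30388671978, p(148)=33549419497, p(149)=37027355200, p(150)=40853235313, p(151)=45060624582, p(152)=49686288421, p(153)=54770336324, p(154)=60356673280, p(155)=66493182097, p(156)=73232243759, p(157)=80630964769, p(158)=88751778802, p(159)=97662728555, p(160)=107438159466, p(161)=118159068427, p(162)=129913904637, p(163)=142798995930, p(164)=156919475295, p(165)=172389800255, p(166)=189334822579, p(167)=207890420102, p(168)=228204732751, p(169)=250438925115, p(170)=274768617130, p(171)=301384802048, p(172)=330495499613, p(173)=362326859895, p(174)=397125074750, p(175)=435157697830, p(176)=476715857290, p(177)=522115831195, p(178)=571701605655, p(179)=625846753120, p(180)=684957390936, p(181)=749474411781, p(182)=819876908323, p(183)=896684817527, p(184)=980462880430, p(185)=1071823774337, p(186)=1171432692373, p(187)=1280011042268, p(188)=1398341745571, p(189)=1527273599625, p(190)=1667727404093, p(191)=1820701100652, p(192)=1987276856363, p(193)=2168627105469, p(194)=2366022741845.
Final step: p(195) = p(194) + p(193) - p(190) - p(188) + p(183) + p(180) - p(173) - p(169) + p(160) + p(155) - p(144) - p(138) + p(125) + p(118) - p(103) - p(95) + p(78) + p(69) - p(50) - p(40) + p(19) + p(8)
= 2366022741845 + 2168627105469 - 1667727404093 - 1398341745571 + 896684817527 + 684957390936 - 362326859895 - 250438925115 + 107438159466 + 66493182097 - 22540654445 - 12292341831 + 3163127352 + 1482074143 - 271248950 - 104651419 + 12132164 + 3554345 - 204226 - 37338 + 490 + 22
= 2580840212973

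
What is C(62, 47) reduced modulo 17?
0

Using Lucas' theorem:
Write n=62 and k=47 in base 17:
n in base 17: [3, 11]
k in base 17: [2, 13]
C(62,47) mod 17 = ∏ C(n_i, k_i) mod 17
Digit binomials (mod 17): C(3,2) = 3; C(11,13) = 0 (k_i > n_i)
Product: 3 × 0 = 0 ≡ 0 (mod 17)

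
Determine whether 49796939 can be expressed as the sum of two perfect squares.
Not possible

Factorization: 49796939 = 79^3 × 101
By Fermat: n is sum of two squares iff every prime p ≡ 3 (mod 4) appears to even power.
Prime(s) ≡ 3 (mod 4) with odd exponent: [(79, 3)]
Therefore 49796939 cannot be expressed as a² + b².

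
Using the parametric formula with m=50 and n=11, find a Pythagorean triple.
(2379, 1100, 2621)

Euclid's formula: a = m² - n², b = 2mn, c = m² + n²
m = 50, n = 11
a = 50² - 11² = 2500 - 121 = 2379
b = 2 × 50 × 11 = 1100
c = 50² + 11² = 2500 + 121 = 2621
Verification: 2379² + 1100² = 5659641 + 1210000 = 6869641 = 2621² ✓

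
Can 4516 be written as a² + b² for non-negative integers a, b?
40² + 54² (a=40, b=54)

Factorization: 4516 = 2^2 × 1129
By Fermat: n is sum of two squares iff every prime p ≡ 3 (mod 4) appears to even power.
All primes ≡ 3 (mod 4) appear to even power.
Search a = 0, 1, 2, … for 4516 - a² a perfect square: first hit at a = 40: 4516 - 1600 = 2916 = 54².
4516 = 40² + 54² = 1600 + 2916 ✓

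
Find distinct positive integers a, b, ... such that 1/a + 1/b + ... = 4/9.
1/3 + 1/9

Greedy algorithm:
4/9: ceiling(9/4) = 3, use 1/3
1/9: ceiling(9/1) = 9, use 1/9
Result: 4/9 = 1/3 + 1/9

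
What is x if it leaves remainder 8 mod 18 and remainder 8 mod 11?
8

Using Chinese Remainder Theorem:
M = 18 × 11 = 198
M1 = 11, M2 = 18
y1 = 11^(-1) mod 18 = 5
y2 = 18^(-1) mod 11 = 8
x = (8×11×5 + 8×18×8) mod 198 = 8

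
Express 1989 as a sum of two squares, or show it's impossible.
15² + 42² (a=15, b=42)

Factorization: 1989 = 3^2 × 13 × 17
By Fermat: n is sum of two squares iff every prime p ≡ 3 (mod 4) appears to even power.
All primes ≡ 3 (mod 4) appear to even power.
Search a = 0, 1, 2, … for 1989 - a² a perfect square: first hit at a = 15: 1989 - 225 = 1764 = 42².
1989 = 15² + 42² = 225 + 1764 ✓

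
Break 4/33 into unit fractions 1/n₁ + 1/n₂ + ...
1/9 + 1/99

Greedy algorithm:
4/33: ceiling(33/4) = 9, use 1/9
1/99: ceiling(99/1) = 99, use 1/99
Result: 4/33 = 1/9 + 1/99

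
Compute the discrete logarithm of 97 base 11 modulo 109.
56

Baby-step giant-step with step n = ⌈√109⌉ = 11.
Baby steps 11^j mod 109 (j:value) for j=0..10: 0:1, 1:11, 2:12, 3:23, 4:35, 5:58, 6:93, 7:42, 8:26, 9:68, 10:94.
Giant-step multiplier: 11^(-11) ≡ 11^(108-11) = 11^97 ≡ 72 (mod 109).
Giant steps γ_i = 97·72^i mod 109: γ_0=97, γ_1=8, γ_2=31, γ_3=52, γ_4=38, γ_5=11 (in table at j=1).
x = i·n + j = 5·11 + 1 = 56.
Check: 11^56 ≡ 97 (mod 109).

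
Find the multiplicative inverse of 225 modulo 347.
219

gcd(225, 347) = 1, so the inverse exists.
Extended Euclidean algorithm on (347, 225):
347 = 1 × 225 + 122  ⟹  122 = (1)·347 + (-1)·225
225 = 1 × 122 + 103  ⟹  103 = (-1)·347 + (2)·225
122 = 1 × 103 + 19  ⟹  19 = (2)·347 + (-3)·225
103 = 5 × 19 + 8  ⟹  8 = (-11)·347 + (17)·225
19 = 2 × 8 + 3  ⟹  3 = (24)·347 + (-37)·225
8 = 2 × 3 + 2  ⟹  2 = (-59)·347 + (91)·225
3 = 1 × 2 + 1  ⟹  1 = (83)·347 + (-128)·225
So (-128)·225 ≡ 1 (mod 347), i.e. 225^(-1) ≡ -128 ≡ 219 (mod 347).
Check: 225 × 219 = 49275 ≡ 1 (mod 347)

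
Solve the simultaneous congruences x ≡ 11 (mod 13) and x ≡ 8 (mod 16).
24

Using Chinese Remainder Theorem:
M = 13 × 16 = 208
M1 = 16, M2 = 13
y1 = 16^(-1) mod 13 = 9
y2 = 13^(-1) mod 16 = 5
x = (11×16×9 + 8×13×5) mod 208 = 24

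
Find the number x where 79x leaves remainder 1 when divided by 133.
32

gcd(79, 133) = 1, so the inverse exists.
Extended Euclidean algorithm on (133, 79):
133 = 1 × 79 + 54  ⟹  54 = (1)·133 + (-1)·79
79 = 1 × 54 + 25  ⟹  25 = (-1)·133 + (2)·79
54 = 2 × 25 + 4  ⟹  4 = (3)·133 + (-5)·79
25 = 6 × 4 + 1  ⟹  1 = (-19)·133 + (32)·79
So (32)·79 ≡ 1 (mod 133), i.e. 79^(-1) ≡ 32 (mod 133).
Check: 79 × 32 = 2528 ≡ 1 (mod 133)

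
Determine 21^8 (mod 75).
36

Repeated squaring. Binary of 8 = 1000.
21^1 ≡ 21 (mod 75); 21^2 ≡ 66 (mod 75); 21^4 ≡ 6 (mod 75); 21^8 ≡ 36 (mod 75)
21^8 = 21^8 ≡ 36 (mod 75)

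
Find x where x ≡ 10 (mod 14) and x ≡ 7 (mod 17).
24

Using Chinese Remainder Theorem:
M = 14 × 17 = 238
M1 = 17, M2 = 14
y1 = 17^(-1) mod 14 = 5
y2 = 14^(-1) mod 17 = 11
x = (10×17×5 + 7×14×11) mod 238 = 24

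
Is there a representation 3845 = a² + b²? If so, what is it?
1² + 62² (a=1, b=62)

Factorization: 3845 = 5 × 769
By Fermat: n is sum of two squares iff every prime p ≡ 3 (mod 4) appears to even power.
All primes ≡ 3 (mod 4) appear to even power.
Search a = 0, 1, 2, … for 3845 - a² a perfect square: first hit at a = 1: 3845 - 1 = 3844 = 62².
3845 = 1² + 62² = 1 + 3844 ✓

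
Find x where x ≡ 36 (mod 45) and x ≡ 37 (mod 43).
1026

Using Chinese Remainder Theorem:
M = 45 × 43 = 1935
M1 = 43, M2 = 45
y1 = 43^(-1) mod 45 = 22
y2 = 45^(-1) mod 43 = 22
x = (36×43×22 + 37×45×22) mod 1935 = 1026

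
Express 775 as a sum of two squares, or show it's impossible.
Not possible

Factorization: 775 = 5^2 × 31
By Fermat: n is sum of two squares iff every prime p ≡ 3 (mod 4) appears to even power.
Prime(s) ≡ 3 (mod 4) with odd exponent: [(31, 1)]
Therefore 775 cannot be expressed as a² + b².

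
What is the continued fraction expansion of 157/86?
[1; 1, 4, 1, 2, 1, 3]

Euclidean algorithm steps:
157 = 1 × 86 + 71
86 = 1 × 71 + 15
71 = 4 × 15 + 11
15 = 1 × 11 + 4
11 = 2 × 4 + 3
4 = 1 × 3 + 1
3 = 3 × 1 + 0
Continued fraction: [1; 1, 4, 1, 2, 1, 3]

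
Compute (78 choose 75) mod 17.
1

Using Lucas' theorem:
Write n=78 and k=75 in base 17:
n in base 17: [4, 10]
k in base 17: [4, 7]
C(78,75) mod 17 = ∏ C(n_i, k_i) mod 17
Digit binomials (mod 17): C(4,4) = 1; C(10,7) = 120 ≡ 1
Product: 1 × 1 = 1 ≡ 1 (mod 17)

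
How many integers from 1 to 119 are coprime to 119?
96

119 = 7 × 17
φ(n) = n × ∏(1 - 1/p) for each prime p dividing n
φ(119) = 119 × (1 - 1/7) × (1 - 1/17) = 96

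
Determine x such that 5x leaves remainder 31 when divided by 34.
x ≡ 13 (mod 34)

gcd(5, 34) = 1, which divides 31, so solutions exist.
Find 5^(-1) mod 34 by the extended Euclidean algorithm:
34 = 6 × 5 + 4  ⟹  4 = (1)·34 + (-6)·5
5 = 1 × 4 + 1  ⟹  1 = (-1)·34 + (7)·5
So (7)·5 ≡ 1 (mod 34), i.e. 5^(-1) ≡ 7 (mod 34).
x ≡ 7 × 31 = 217 ≡ 13 (mod 34).
Check: 5 × 13 = 65 ≡ 31 (mod 34).
Unique solution: x ≡ 13 (mod 34)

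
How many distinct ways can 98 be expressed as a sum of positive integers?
150198136

p(n) counts ways to write n as a sum of positive integers (order ignored).
Euler's pentagonal recurrence: p(k) = p(k-1) + p(k-2) - p(k-5) - p(k-7) + p(k-12) + p(k-15) - ... (offsets j(3j∓1)/2, signs ++--, p(0)=1, p(<0)=0).
DP table for k = 0..97: p(0)=1, p(1)=1, p(2)=2, p(3)=3, p(4)=5, p(5)=7, p(6)=11, p(7)=15, p(8)=22, p(9)=30, p(10)=42, p(11)=56, p(12)=77, p(13)=101, p(14)=135, p(15)=176, p(16)=231, p(17)=297, p(18)=385, p(19)=490, p(20)=627, p(21)=792, p(22)=1002, p(23)=1255, p(24)=1575, p(25)=1958, p(26)=2436, p(27)=3010, p(28)=3718, p(29)=4565, p(30)=5604, p(31)=6842, p(32)=8349, p(33)=10143, p(34)=12310, p(35)=14883, p(36)=17977, p(37)=21637, p(38)=26015, p(39)=31185, p(40)=37338, p(41)=44583, p(42)=53174, p(43)=63261, p(44)=75175, p(45)=89134, p(46)=105558, p(47)=124754, p(48)=147273, p(49)=173525, p(50)=204226, p(51)=239943, p(52)=281589, p(53)=329931, p(54)=386155, p(55)=451276, p(56)=526823, p(57)=614154, p(58)=715220, p(59)=831820, p(60)=966467, p(61)=1121505, p(62)=1300156, p(63)=1505499, p(64)=1741630, p(65)=2012558, p(66)=2323520, p(67)=2679689, p(68)=3087735, p(69)=3554345, p(70)=4087968, p(71)=4697205, p(72)=5392783, p(73)=6185689, p(74)=7089500, p(75)=8118264, p(76)=9289091, p(77)=10619863, p(78)=12132164, p(79)=13848650, p(80)=15796476, p(81)=18004327, p(82)=20506255, p(83)=23338469, p(84)=26543660, p(85)=30167357, p(86)=34262962, p(87)=38887673, p(88)=44108109, p(89)=49995925, p(90)=56634173, p(91)=64112359, p(92)=72533807, p(93)=82010177, p(94)=92669720, p(95)=104651419, p(96)=118114304, p(97)=133230930.
Final step: p(98) = p(97) + p(96) - p(93) - p(91) + p(86) + p(83) - p(76) - p(72) + p(63) + p(58) - p(47) - p(41) + p(28) + p(21) - p(6)
= 133230930 + 118114304 - 82010177 - 64112359 + 34262962 + 23338469 - 9289091 - 5392783 + 1505499 + 715220 - 124754 - 44583 + 3718 + 792 - 11
= 150198136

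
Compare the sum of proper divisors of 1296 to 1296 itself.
abundant

Proper divisors of 1296: sum = 1 + 2 + 3 + 4 + 6 + 8 + 9 + 12 + ... + 216 + 324 + 432 + 648 (24 divisors) = 2455
Since 2455 > 1296, 1296 is abundant.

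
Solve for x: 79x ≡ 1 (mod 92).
7

gcd(79, 92) = 1, so the inverse exists.
Extended Euclidean algorithm on (92, 79):
92 = 1 × 79 + 13  ⟹  13 = (1)·92 + (-1)·79
79 = 6 × 13 + 1  ⟹  1 = (-6)·92 + (7)·79
So (7)·79 ≡ 1 (mod 92), i.e. 79^(-1) ≡ 7 (mod 92).
Check: 79 × 7 = 553 ≡ 1 (mod 92)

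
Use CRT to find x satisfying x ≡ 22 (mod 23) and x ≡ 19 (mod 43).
965

Using Chinese Remainder Theorem:
M = 23 × 43 = 989
M1 = 43, M2 = 23
y1 = 43^(-1) mod 23 = 15
y2 = 23^(-1) mod 43 = 15
x = (22×43×15 + 19×23×15) mod 989 = 965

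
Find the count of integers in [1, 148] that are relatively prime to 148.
72

148 = 2^2 × 37
φ(n) = n × ∏(1 - 1/p) for each prime p dividing n
φ(148) = 148 × (1 - 1/2) × (1 - 1/37) = 72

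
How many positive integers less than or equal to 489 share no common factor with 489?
324

489 = 3 × 163
φ(n) = n × ∏(1 - 1/p) for each prime p dividing n
φ(489) = 489 × (1 - 1/3) × (1 - 1/163) = 324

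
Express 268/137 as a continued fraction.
[1; 1, 21, 1, 5]

Euclidean algorithm steps:
268 = 1 × 137 + 131
137 = 1 × 131 + 6
131 = 21 × 6 + 5
6 = 1 × 5 + 1
5 = 5 × 1 + 0
Continued fraction: [1; 1, 21, 1, 5]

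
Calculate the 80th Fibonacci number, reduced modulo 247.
192

Matrix identity: Q^n = [[F_(n+1), F_n], [F_n, F_(n-1)]] with Q = [[1,1],[1,0]].
n = 80 = 1010000₂. Square-and-multiply, entries mod 247:
Q^1 = [[1,1],[1,0]]
Q^2 = (Q^1)² = [[2,1],[1,1]]
Q^5 = (Q^2)²·Q = [[8,5],[5,3]]
Q^10 = (Q^5)² = [[89,55],[55,34]]
Q^20 = (Q^10)² = [[78,96],[96,229]]
Q^40 = (Q^20)² = [[233,79],[79,154]]
Q^80 = (Q^40)² = [[15,192],[192,70]]
F_80 mod 247 = Q^80[0][1] = 192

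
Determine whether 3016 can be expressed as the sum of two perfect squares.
10² + 54² (a=10, b=54)

Factorization: 3016 = 2^3 × 13 × 29
By Fermat: n is sum of two squares iff every prime p ≡ 3 (mod 4) appears to even power.
All primes ≡ 3 (mod 4) appear to even power.
Search a = 0, 1, 2, … for 3016 - a² a perfect square: first hit at a = 10: 3016 - 100 = 2916 = 54².
3016 = 10² + 54² = 100 + 2916 ✓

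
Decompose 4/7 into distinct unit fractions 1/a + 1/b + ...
1/2 + 1/14

Greedy algorithm:
4/7: ceiling(7/4) = 2, use 1/2
1/14: ceiling(14/1) = 14, use 1/14
Result: 4/7 = 1/2 + 1/14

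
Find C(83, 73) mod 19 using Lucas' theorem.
0

Using Lucas' theorem:
Write n=83 and k=73 in base 19:
n in base 19: [4, 7]
k in base 19: [3, 16]
C(83,73) mod 19 = ∏ C(n_i, k_i) mod 19
Digit binomials (mod 19): C(4,3) = 4; C(7,16) = 0 (k_i > n_i)
Product: 4 × 0 = 0 ≡ 0 (mod 19)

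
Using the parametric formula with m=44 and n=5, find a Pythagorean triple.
(1911, 440, 1961)

Euclid's formula: a = m² - n², b = 2mn, c = m² + n²
m = 44, n = 5
a = 44² - 5² = 1936 - 25 = 1911
b = 2 × 44 × 5 = 440
c = 44² + 5² = 1936 + 25 = 1961
Verification: 1911² + 440² = 3651921 + 193600 = 3845521 = 1961² ✓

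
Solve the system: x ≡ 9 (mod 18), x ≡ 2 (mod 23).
117

Using Chinese Remainder Theorem:
M = 18 × 23 = 414
M1 = 23, M2 = 18
y1 = 23^(-1) mod 18 = 11
y2 = 18^(-1) mod 23 = 9
x = (9×23×11 + 2×18×9) mod 414 = 117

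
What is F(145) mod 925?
420

Matrix identity: Q^n = [[F_(n+1), F_n], [F_n, F_(n-1)]] with Q = [[1,1],[1,0]].
n = 145 = 10010001₂. Square-and-multiply, entries mod 925:
Q^1 = [[1,1],[1,0]]
Q^2 = (Q^1)² = [[2,1],[1,1]]
Q^4 = (Q^2)² = [[5,3],[3,2]]
Q^9 = (Q^4)²·Q = [[55,34],[34,21]]
Q^18 = (Q^9)² = [[481,734],[734,672]]
Q^36 = (Q^18)² = [[517,852],[852,590]]
Q^72 = (Q^36)² = [[668,589],[589,79]]
Q^145 = (Q^72)²·Q = [[103,420],[420,608]]
F_145 mod 925 = Q^145[0][1] = 420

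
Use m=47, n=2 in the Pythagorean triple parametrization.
(2205, 188, 2213)

Euclid's formula: a = m² - n², b = 2mn, c = m² + n²
m = 47, n = 2
a = 47² - 2² = 2209 - 4 = 2205
b = 2 × 47 × 2 = 188
c = 47² + 2² = 2209 + 4 = 2213
Verification: 2205² + 188² = 4862025 + 35344 = 4897369 = 2213² ✓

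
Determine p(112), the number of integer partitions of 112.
761002156

p(n) counts ways to write n as a sum of positive integers (order ignored).
Euler's pentagonal recurrence: p(k) = p(k-1) + p(k-2) - p(k-5) - p(k-7) + p(k-12) + p(k-15) - ... (offsets j(3j∓1)/2, signs ++--, p(0)=1, p(<0)=0).
DP table for k = 0..111: p(0)=1, p(1)=1, p(2)=2, p(3)=3, p(4)=5, p(5)=7, p(6)=11, p(7)=15, p(8)=22, p(9)=30, p(10)=42, p(11)=56, p(12)=77, p(13)=101, p(14)=135, p(15)=176, p(16)=231, p(17)=297, p(18)=385, p(19)=490, p(20)=627, p(21)=792, p(22)=1002, p(23)=1255, p(24)=1575, p(25)=1958, p(26)=2436, p(27)=3010, p(28)=3718, p(29)=4565, p(30)=5604, p(31)=6842, p(32)=8349, p(33)=10143, p(34)=12310, p(35)=14883, p(36)=17977, p(37)=21637, p(38)=26015, p(39)=31185, p(40)=37338, p(41)=44583, p(42)=53174, p(43)=63261, p(44)=75175, p(45)=89134, p(46)=105558, p(47)=124754, p(48)=147273, p(49)=173525, p(50)=204226, p(51)=239943, p(52)=281589, p(53)=329931, p(54)=386155, p(55)=451276, p(56)=526823, p(57)=614154, p(58)=715220, p(59)=831820, p(60)=966467, p(61)=1121505, p(62)=1300156, p(63)=1505499, p(64)=1741630, p(65)=2012558, p(66)=2323520, p(67)=2679689, p(68)=3087735, p(69)=3554345, p(70)=4087968, p(71)=4697205, p(72)=5392783, p(73)=6185689, p(74)=7089500, p(75)=8118264, p(76)=9289091, p(77)=10619863, p(78)=12132164, p(79)=13848650, p(80)=15796476, p(81)=18004327, p(82)=20506255, p(83)=23338469, p(84)=26543660, p(85)=30167357, p(86)=34262962, p(87)=38887673, p(88)=44108109, p(89)=49995925, p(90)=56634173, p(91)=64112359, p(92)=72533807, p(93)=82010177, p(94)=92669720, p(95)=104651419, p(96)=118114304, p(97)=133230930, p(98)=150198136, p(99)=169229875, p(100)=190569292, p(101)=214481126, p(102)=241265379, p(103)=271248950, p(104)=304801365, p(105)=342325709, p(106)=384276336, p(107)=431149389, p(108)=483502844, p(109)=541946240, p(110)=607163746, p(111)=679903203.
Final step: p(112) = p(111) + p(110) - p(107) - p(105) + p(100) + p(97) - p(90) - p(86) + p(77) + p(72) - p(61) - p(55) + p(42) + p(35) - p(20) - p(12)
= 679903203 + 607163746 - 431149389 - 342325709 + 190569292 + 133230930 - 56634173 - 34262962 + 10619863 + 5392783 - 1121505 - 451276 + 53174 + 14883 - 627 - 77
= 761002156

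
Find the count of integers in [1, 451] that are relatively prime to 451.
400

451 = 11 × 41
φ(n) = n × ∏(1 - 1/p) for each prime p dividing n
φ(451) = 451 × (1 - 1/11) × (1 - 1/41) = 400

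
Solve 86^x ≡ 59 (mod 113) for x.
5

Baby-step giant-step with step n = ⌈√113⌉ = 11.
Baby steps 86^j mod 113 (j:value) for j=0..10: 0:1, 1:86, 2:51, 3:92, 4:2, 5:59, 6:102, 7:71, 8:4, 9:5, 10:91.
h = 59 is already in the table at j=5, so x = 5.
Check: 86^5 ≡ 59 (mod 113).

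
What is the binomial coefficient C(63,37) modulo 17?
14

Using Lucas' theorem:
Write n=63 and k=37 in base 17:
n in base 17: [3, 12]
k in base 17: [2, 3]
C(63,37) mod 17 = ∏ C(n_i, k_i) mod 17
Digit binomials (mod 17): C(3,2) = 3; C(12,3) = 220 ≡ 16
Product: 3 × 16 = 48 ≡ 14 (mod 17)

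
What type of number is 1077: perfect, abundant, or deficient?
deficient

Proper divisors of 1077: sum = 1 + 3 + 359 = 363
Since 363 < 1077, 1077 is deficient.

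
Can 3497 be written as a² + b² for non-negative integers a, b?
4² + 59² (a=4, b=59)

Factorization: 3497 = 13 × 269
By Fermat: n is sum of two squares iff every prime p ≡ 3 (mod 4) appears to even power.
All primes ≡ 3 (mod 4) appear to even power.
Search a = 0, 1, 2, … for 3497 - a² a perfect square: first hit at a = 4: 3497 - 16 = 3481 = 59².
3497 = 4² + 59² = 16 + 3481 ✓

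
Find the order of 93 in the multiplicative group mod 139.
138

139 is prime, so ord(93) divides φ(139) = 138.
Divisors of 138: 1, 2, 3, 6, 23, 46, 69, 138.
Repeated squaring: 93^1 ≡ 93, 93^2 ≡ 31, 93^4 ≡ 127, 93^8 ≡ 5, 93^16 ≡ 25, 93^32 ≡ 69, 93^64 ≡ 35, 93^128 ≡ 113 (mod 139).
Test 93^d mod 139 for each divisor d in increasing order:
93^1 ≡ 93
93^2 ≡ 31
93^3 = 93^2·93^1 ≡ 103
93^6 = 93^4·93^2 ≡ 45
93^23 = 93^16·93^4·93^2·93^1 ≡ 97
93^46 = 93^32·93^8·93^4·93^2 ≡ 96
93^69 = 93^64·93^4·93^1 ≡ 138
93^138 = 93^128·93^8·93^2 ≡ 1  ← first divisor giving 1
The order is 138.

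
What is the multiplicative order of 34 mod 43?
42

43 is prime, so ord(34) divides φ(43) = 42.
Divisors of 42: 1, 2, 3, 6, 7, 14, 21, 42.
Repeated squaring: 34^1 ≡ 34, 34^2 ≡ 38, 34^4 ≡ 25, 34^8 ≡ 23, 34^16 ≡ 13, 34^32 ≡ 40 (mod 43).
Test 34^d mod 43 for each divisor d in increasing order:
34^1 ≡ 34
34^2 ≡ 38
34^3 = 34^2·34^1 ≡ 2
34^6 = 34^4·34^2 ≡ 4
34^7 = 34^4·34^2·34^1 ≡ 7
34^14 = 34^8·34^4·34^2 ≡ 6
34^21 = 34^16·34^4·34^1 ≡ 42
34^42 = 34^32·34^8·34^2 ≡ 1  ← first divisor giving 1
The order is 42.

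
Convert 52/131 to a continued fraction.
[0; 2, 1, 1, 12, 2]

Euclidean algorithm steps:
52 = 0 × 131 + 52
131 = 2 × 52 + 27
52 = 1 × 27 + 25
27 = 1 × 25 + 2
25 = 12 × 2 + 1
2 = 2 × 1 + 0
Continued fraction: [0; 2, 1, 1, 12, 2]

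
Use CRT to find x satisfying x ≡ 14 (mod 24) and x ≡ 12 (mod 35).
782

Using Chinese Remainder Theorem:
M = 24 × 35 = 840
M1 = 35, M2 = 24
y1 = 35^(-1) mod 24 = 11
y2 = 24^(-1) mod 35 = 19
x = (14×35×11 + 12×24×19) mod 840 = 782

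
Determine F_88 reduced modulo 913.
329

Matrix identity: Q^n = [[F_(n+1), F_n], [F_n, F_(n-1)]] with Q = [[1,1],[1,0]].
n = 88 = 1011000₂. Square-and-multiply, entries mod 913:
Q^1 = [[1,1],[1,0]]
Q^2 = (Q^1)² = [[2,1],[1,1]]
Q^5 = (Q^2)²·Q = [[8,5],[5,3]]
Q^11 = (Q^5)²·Q = [[144,89],[89,55]]
Q^22 = (Q^11)² = [[354,364],[364,903]]
Q^44 = (Q^22)² = [[346,135],[135,211]]
Q^88 = (Q^44)² = [[78,329],[329,662]]
F_88 mod 913 = Q^88[0][1] = 329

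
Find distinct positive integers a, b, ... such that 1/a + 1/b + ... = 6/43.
1/8 + 1/69 + 1/23736

Greedy algorithm:
6/43: ceiling(43/6) = 8, use 1/8
5/344: ceiling(344/5) = 69, use 1/69
1/23736: ceiling(23736/1) = 23736, use 1/23736
Result: 6/43 = 1/8 + 1/69 + 1/23736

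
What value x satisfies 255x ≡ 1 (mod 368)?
127

gcd(255, 368) = 1, so the inverse exists.
Extended Euclidean algorithm on (368, 255):
368 = 1 × 255 + 113  ⟹  113 = (1)·368 + (-1)·255
255 = 2 × 113 + 29  ⟹  29 = (-2)·368 + (3)·255
113 = 3 × 29 + 26  ⟹  26 = (7)·368 + (-10)·255
29 = 1 × 26 + 3  ⟹  3 = (-9)·368 + (13)·255
26 = 8 × 3 + 2  ⟹  2 = (79)·368 + (-114)·255
3 = 1 × 2 + 1  ⟹  1 = (-88)·368 + (127)·255
So (127)·255 ≡ 1 (mod 368), i.e. 255^(-1) ≡ 127 (mod 368).
Check: 255 × 127 = 32385 ≡ 1 (mod 368)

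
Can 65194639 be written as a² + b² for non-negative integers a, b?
Not possible

Factorization: 65194639 = 29 × 131^3
By Fermat: n is sum of two squares iff every prime p ≡ 3 (mod 4) appears to even power.
Prime(s) ≡ 3 (mod 4) with odd exponent: [(131, 3)]
Therefore 65194639 cannot be expressed as a² + b².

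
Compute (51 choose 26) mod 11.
1

Using Lucas' theorem:
Write n=51 and k=26 in base 11:
n in base 11: [4, 7]
k in base 11: [2, 4]
C(51,26) mod 11 = ∏ C(n_i, k_i) mod 11
Digit binomials (mod 11): C(4,2) = 6; C(7,4) = 35 ≡ 2
Product: 6 × 2 = 12 ≡ 1 (mod 11)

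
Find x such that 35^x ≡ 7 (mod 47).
40

Baby-step giant-step with step n = ⌈√47⌉ = 7.
Baby steps 35^j mod 47 (j:value) for j=0..6: 0:1, 1:35, 2:3, 3:11, 4:9, 5:33, 6:27.
Giant-step multiplier: 35^(-7) ≡ 35^(46-7) = 35^39 ≡ 19 (mod 47).
Giant steps γ_i = 7·19^i mod 47: γ_0=7, γ_1=39, γ_2=36, γ_3=26, γ_4=24, γ_5=33 (in table at j=5).
x = i·n + j = 5·7 + 5 = 40.
Check: 35^40 ≡ 7 (mod 47).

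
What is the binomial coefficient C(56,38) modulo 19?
1

Using Lucas' theorem:
Write n=56 and k=38 in base 19:
n in base 19: [2, 18]
k in base 19: [2, 0]
C(56,38) mod 19 = ∏ C(n_i, k_i) mod 19
Digit binomials (mod 19): C(2,2) = 1; C(18,0) = 1
Product: 1 × 1 = 1 ≡ 1 (mod 19)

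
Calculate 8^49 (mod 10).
8

Repeated squaring. Binary of 49 = 110001.
8^1 ≡ 8 (mod 10); 8^2 ≡ 4 (mod 10); 8^4 ≡ 6 (mod 10); 8^8 ≡ 6 (mod 10); 8^16 ≡ 6 (mod 10); 8^32 ≡ 6 (mod 10)
8^49 = 8^1 × 8^16 × 8^32 ≡ 8 (mod 10)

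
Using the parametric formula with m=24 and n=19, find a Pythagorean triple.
(215, 912, 937)

Euclid's formula: a = m² - n², b = 2mn, c = m² + n²
m = 24, n = 19
a = 24² - 19² = 576 - 361 = 215
b = 2 × 24 × 19 = 912
c = 24² + 19² = 576 + 361 = 937
Verification: 215² + 912² = 46225 + 831744 = 877969 = 937² ✓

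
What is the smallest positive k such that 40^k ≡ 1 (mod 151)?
75

151 is prime, so ord(40) divides φ(151) = 150.
Divisors of 150: 1, 2, 3, 5, 6, 10, 15, 25, 30, 50, 75, 150.
Repeated squaring: 40^1 ≡ 40, 40^2 ≡ 90, 40^4 ≡ 97, 40^8 ≡ 47, 40^16 ≡ 95, 40^32 ≡ 116, 40^64 ≡ 17, 40^128 ≡ 138 (mod 151).
Test 40^d mod 151 for each divisor d in increasing order:
40^1 ≡ 40
40^2 ≡ 90
40^3 = 40^2·40^1 ≡ 127
40^5 = 40^4·40^1 ≡ 105
40^6 = 40^4·40^2 ≡ 123
40^10 = 40^8·40^2 ≡ 2
40^15 = 40^8·40^4·40^2·40^1 ≡ 59
40^25 = 40^16·40^8·40^1 ≡ 118
40^30 = 40^16·40^8·40^4·40^2 ≡ 8
40^50 = 40^32·40^16·40^2 ≡ 32
40^75 = 40^64·40^8·40^2·40^1 ≡ 1  ← first divisor giving 1
The order is 75.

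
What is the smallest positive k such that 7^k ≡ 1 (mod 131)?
65

131 is prime, so ord(7) divides φ(131) = 130.
Divisors of 130: 1, 2, 5, 10, 13, 26, 65, 130.
Repeated squaring: 7^1 ≡ 7, 7^2 ≡ 49, 7^4 ≡ 43, 7^8 ≡ 15, 7^16 ≡ 94, 7^32 ≡ 59, 7^64 ≡ 75, 7^128 ≡ 123 (mod 131).
Test 7^d mod 131 for each divisor d in increasing order:
7^1 ≡ 7
7^2 ≡ 49
7^5 = 7^4·7^1 ≡ 39
7^10 = 7^8·7^2 ≡ 80
7^13 = 7^8·7^4·7^1 ≡ 61
7^26 = 7^16·7^8·7^2 ≡ 53
7^65 = 7^64·7^1 ≡ 1  ← first divisor giving 1
The order is 65.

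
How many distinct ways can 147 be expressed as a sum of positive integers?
30388671978

p(n) counts ways to write n as a sum of positive integers (order ignored).
Euler's pentagonal recurrence: p(k) = p(k-1) + p(k-2) - p(k-5) - p(k-7) + p(k-12) + p(k-15) - ... (offsets j(3j∓1)/2, signs ++--, p(0)=1, p(<0)=0).
DP table for k = 0..146: p(0)=1, p(1)=1, p(2)=2, p(3)=3, p(4)=5, p(5)=7, p(6)=11, p(7)=15, p(8)=22, p(9)=30, p(10)=42, p(11)=56, p(12)=77, p(13)=101, p(14)=135, p(15)=176, p(16)=231, p(17)=297, p(18)=385, p(19)=490, p(20)=627, p(21)=792, p(22)=1002, p(23)=1255, p(24)=1575, p(25)=1958, p(26)=2436, p(27)=3010, p(28)=3718, p(29)=4565, p(30)=5604, p(31)=6842, p(32)=8349, p(33)=10143, p(34)=12310, p(35)=14883, p(36)=17977, p(37)=21637, p(38)=26015, p(39)=31185, p(40)=37338, p(41)=44583, p(42)=53174, p(43)=63261, p(44)=75175, p(45)=89134, p(46)=105558, p(47)=124754, p(48)=147273, p(49)=173525, p(50)=204226, p(51)=239943, p(52)=281589, p(53)=329931, p(54)=386155, p(55)=451276, p(56)=526823, p(57)=614154, p(58)=715220, p(59)=831820, p(60)=966467, p(61)=1121505, p(62)=1300156, p(63)=1505499, p(64)=1741630, p(65)=2012558, p(66)=2323520, p(67)=2679689, p(68)=3087735, p(69)=3554345, p(70)=4087968, p(71)=4697205, p(72)=5392783, p(73)=6185689, p(74)=7089500, p(75)=8118264, p(76)=9289091, p(77)=10619863, p(78)=12132164, p(79)=13848650, p(80)=15796476, p(81)=18004327, p(82)=20506255, p(83)=23338469, p(84)=26543660, p(85)=30167357, p(86)=34262962, p(87)=38887673, p(88)=44108109, p(89)=49995925, p(90)=56634173, p(91)=64112359, p(92)=72533807, p(93)=82010177, p(94)=92669720, p(95)=104651419, p(96)=118114304, p(97)=133230930, p(98)=150198136, p(99)=169229875, p(100)=190569292, p(101)=214481126, p(102)=241265379, p(103)=271248950, p(104)=304801365, p(105)=342325709, p(106)=384276336, p(107)=431149389, p(108)=483502844, p(109)=541946240, p(110)=607163746, p(111)=679903203, p(112)=761002156, p(113)=851376628, p(114)=952050665, p(115)=1064144451, p(116)=1188908248, p(117)=1327710076, p(118)=1482074143, p(119)=1653668665, p(120)=1844349560, p(121)=2056148051, p(122)=2291320912, p(123)=2552338241, p(124)=2841940500, p(125)=3163127352, p(126)=3519222692, p(127)=3913864295, p(128)=4351078600, p(129)=4835271870, p(130)=5371315400, p(131)=5964539504, p(132)=6620830889, p(133)=7346629512, p(134)=8149040695, p(135)=9035836076, p(136)=10015581680, p(137)=11097645016, p(138)=12292341831, p(139)=13610949895, p(140)=15065878135, p(141)=16670689208, p(142)=18440293320, p(143)=20390982757, p(144)=22540654445, p(145)=24908858009, p(146)=27517052599.
Final step: p(147) = p(146) + p(145) - p(142) - p(140) + p(135) + p(132) - p(125) - p(121) + p(112) + p(107) - p(96) - p(90) + p(77) + p(70) - p(55) - p(47) + p(30) + p(21) - p(2)
= 27517052599 + 24908858009 - 18440293320 - 15065878135 + 9035836076 + 6620830889 - 3163127352 - 2056148051 + 761002156 + 431149389 - 118114304 - 56634173 + 10619863 + 4087968 - 451276 - 124754 + 5604 + 792 - 2
= 30388671978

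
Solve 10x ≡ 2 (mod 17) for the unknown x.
x ≡ 7 (mod 17)

gcd(10, 17) = 1, which divides 2, so solutions exist.
Find 10^(-1) mod 17 by the extended Euclidean algorithm:
17 = 1 × 10 + 7  ⟹  7 = (1)·17 + (-1)·10
10 = 1 × 7 + 3  ⟹  3 = (-1)·17 + (2)·10
7 = 2 × 3 + 1  ⟹  1 = (3)·17 + (-5)·10
So (-5)·10 ≡ 1 (mod 17), i.e. 10^(-1) ≡ -5 ≡ 12 (mod 17).
x ≡ 12 × 2 = 24 ≡ 7 (mod 17).
Check: 10 × 7 = 70 ≡ 2 (mod 17).
Unique solution: x ≡ 7 (mod 17)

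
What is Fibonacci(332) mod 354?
75

Matrix identity: Q^n = [[F_(n+1), F_n], [F_n, F_(n-1)]] with Q = [[1,1],[1,0]].
n = 332 = 101001100₂. Square-and-multiply, entries mod 354:
Q^1 = [[1,1],[1,0]]
Q^2 = (Q^1)² = [[2,1],[1,1]]
Q^5 = (Q^2)²·Q = [[8,5],[5,3]]
Q^10 = (Q^5)² = [[89,55],[55,34]]
Q^20 = (Q^10)² = [[326,39],[39,287]]
Q^41 = (Q^20)²·Q = [[16,181],[181,189]]
Q^83 = (Q^41)²·Q = [[30,95],[95,289]]
Q^166 = (Q^83)² = [[13,215],[215,152]]
Q^332 = (Q^166)² = [[20,75],[75,299]]
F_332 mod 354 = Q^332[0][1] = 75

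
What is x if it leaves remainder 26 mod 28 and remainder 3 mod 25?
278

Using Chinese Remainder Theorem:
M = 28 × 25 = 700
M1 = 25, M2 = 28
y1 = 25^(-1) mod 28 = 9
y2 = 28^(-1) mod 25 = 17
x = (26×25×9 + 3×28×17) mod 700 = 278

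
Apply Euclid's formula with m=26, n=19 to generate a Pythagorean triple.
(315, 988, 1037)

Euclid's formula: a = m² - n², b = 2mn, c = m² + n²
m = 26, n = 19
a = 26² - 19² = 676 - 361 = 315
b = 2 × 26 × 19 = 988
c = 26² + 19² = 676 + 361 = 1037
Verification: 315² + 988² = 99225 + 976144 = 1075369 = 1037² ✓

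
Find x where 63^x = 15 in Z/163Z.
34

Baby-step giant-step with step n = ⌈√163⌉ = 13.
Baby steps 63^j mod 163 (j:value) for j=0..12: 0:1, 1:63, 2:57, 3:5, 4:152, 5:122, 6:25, 7:108, 8:121, 9:125, 10:51, 11:116, 12:136.
Giant-step multiplier: 63^(-13) ≡ 63^(162-13) = 63^149 ≡ 101 (mod 163).
Giant steps γ_i = 15·101^i mod 163: γ_0=15, γ_1=48, γ_2=121 (in table at j=8).
x = i·n + j = 2·13 + 8 = 34.
Check: 63^34 ≡ 15 (mod 163).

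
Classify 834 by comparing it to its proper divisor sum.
abundant

Proper divisors of 834: sum = 1 + 2 + 3 + 6 + 139 + 278 + 417 = 846
Since 846 > 834, 834 is abundant.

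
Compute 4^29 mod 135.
124

Repeated squaring. Binary of 29 = 11101.
4^1 ≡ 4 (mod 135); 4^2 ≡ 16 (mod 135); 4^4 ≡ 121 (mod 135); 4^8 ≡ 61 (mod 135); 4^16 ≡ 76 (mod 135)
4^29 = 4^1 × 4^4 × 4^8 × 4^16 ≡ 124 (mod 135)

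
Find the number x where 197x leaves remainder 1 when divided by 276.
269

gcd(197, 276) = 1, so the inverse exists.
Extended Euclidean algorithm on (276, 197):
276 = 1 × 197 + 79  ⟹  79 = (1)·276 + (-1)·197
197 = 2 × 79 + 39  ⟹  39 = (-2)·276 + (3)·197
79 = 2 × 39 + 1  ⟹  1 = (5)·276 + (-7)·197
So (-7)·197 ≡ 1 (mod 276), i.e. 197^(-1) ≡ -7 ≡ 269 (mod 276).
Check: 197 × 269 = 52993 ≡ 1 (mod 276)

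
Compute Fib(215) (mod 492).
241

Matrix identity: Q^n = [[F_(n+1), F_n], [F_n, F_(n-1)]] with Q = [[1,1],[1,0]].
n = 215 = 11010111₂. Square-and-multiply, entries mod 492:
Q^1 = [[1,1],[1,0]]
Q^3 = (Q^1)²·Q = [[3,2],[2,1]]
Q^6 = (Q^3)² = [[13,8],[8,5]]
Q^13 = (Q^6)²·Q = [[377,233],[233,144]]
Q^26 = (Q^13)² = [[110,361],[361,241]]
Q^53 = (Q^26)²·Q = [[8,233],[233,267]]
Q^107 = (Q^53)²·Q = [[348,233],[233,115]]
Q^215 = (Q^107)²·Q = [[372,241],[241,131]]
F_215 mod 492 = Q^215[0][1] = 241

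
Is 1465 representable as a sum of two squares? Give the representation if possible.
13² + 36² (a=13, b=36)

Factorization: 1465 = 5 × 293
By Fermat: n is sum of two squares iff every prime p ≡ 3 (mod 4) appears to even power.
All primes ≡ 3 (mod 4) appear to even power.
Search a = 0, 1, 2, … for 1465 - a² a perfect square: first hit at a = 13: 1465 - 169 = 1296 = 36².
1465 = 13² + 36² = 169 + 1296 ✓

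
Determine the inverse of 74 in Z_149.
147

gcd(74, 149) = 1, so the inverse exists.
Extended Euclidean algorithm on (149, 74):
149 = 2 × 74 + 1  ⟹  1 = (1)·149 + (-2)·74
So (-2)·74 ≡ 1 (mod 149), i.e. 74^(-1) ≡ -2 ≡ 147 (mod 149).
Check: 74 × 147 = 10878 ≡ 1 (mod 149)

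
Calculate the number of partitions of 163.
142798995930

p(n) counts ways to write n as a sum of positive integers (order ignored).
Euler's pentagonal recurrence: p(k) = p(k-1) + p(k-2) - p(k-5) - p(k-7) + p(k-12) + p(k-15) - ... (offsets j(3j∓1)/2, signs ++--, p(0)=1, p(<0)=0).
DP table for k = 0..162: p(0)=1, p(1)=1, p(2)=2, p(3)=3, p(4)=5, p(5)=7, p(6)=11, p(7)=15, p(8)=22, p(9)=30, p(10)=42, p(11)=56, p(12)=77, p(13)=101, p(14)=135, p(15)=176, p(16)=231, p(17)=297, p(18)=385, p(19)=490, p(20)=627, p(21)=792, p(22)=1002, p(23)=1255, p(24)=1575, p(25)=1958, p(26)=2436, p(27)=3010, p(28)=3718, p(29)=4565, p(30)=5604, p(31)=6842, p(32)=8349, p(33)=10143, p(34)=12310, p(35)=14883, p(36)=17977, p(37)=21637, p(38)=26015, p(39)=31185, p(40)=37338, p(41)=44583, p(42)=53174, p(43)=63261, p(44)=75175, p(45)=89134, p(46)=105558, p(47)=124754, p(48)=147273, p(49)=173525, p(50)=204226, p(51)=239943, p(52)=281589, p(53)=329931, p(54)=386155, p(55)=451276, p(56)=526823, p(57)=614154, p(58)=715220, p(59)=831820, p(60)=966467, p(61)=1121505, p(62)=1300156, p(63)=1505499, p(64)=1741630, p(65)=2012558, p(66)=2323520, p(67)=2679689, p(68)=3087735, p(69)=3554345, p(70)=4087968, p(71)=4697205, p(72)=5392783, p(73)=6185689, p(74)=7089500, p(75)=8118264, p(76)=9289091, p(77)=10619863, p(78)=12132164, p(79)=13848650, p(80)=15796476, p(81)=18004327, p(82)=20506255, p(83)=23338469, p(84)=26543660, p(85)=30167357, p(86)=34262962, p(87)=38887673, p(88)=44108109, p(89)=49995925, p(90)=56634173, p(91)=64112359, p(92)=72533807, p(93)=82010177, p(94)=92669720, p(95)=104651419, p(96)=118114304, p(97)=133230930, p(98)=150198136, p(99)=169229875, p(100)=190569292, p(101)=214481126, p(102)=241265379, p(103)=271248950, p(104)=304801365, p(105)=342325709, p(106)=384276336, p(107)=431149389, p(108)=483502844, p(109)=541946240, p(110)=607163746, p(111)=679903203, p(112)=761002156, p(113)=851376628, p(114)=952050665, p(115)=1064144451, p(116)=1188908248, p(117)=1327710076, p(118)=1482074143, p(119)=1653668665, p(120)=1844349560, p(121)=2056148051, p(122)=2291320912, p(123)=2552338241, p(124)=2841940500, p(125)=3163127352, p(126)=3519222692, p(127)=3913864295, p(128)=4351078600, p(129)=4835271870, p(130)=5371315400, p(131)=5964539504, p(132)=6620830889, p(133)=7346629512, p(134)=8149040695, p(135)=9035836076, p(136)=10015581680, p(137)=11097645016, p(138)=12292341831, p(139)=13610949895, p(140)=15065878135, p(141)=16670689208, p(142)=18440293320, p(143)=20390982757, p(144)=22540654445, p(145)=24908858009, p(146)=27517052599, p(147)=30388671978, p(148)=33549419497, p(149)=37027355200, p(150)=40853235313, p(151)=45060624582, p(152)=49686288421, p(153)=54770336324, p(154)=60356673280, p(155)=66493182097, p(156)=73232243759, p(157)=80630964769, p(158)=88751778802, p(159)=97662728555, p(160)=107438159466, p(161)=118159068427, p(162)=129913904637.
Final step: p(163) = p(162) + p(161) - p(158) - p(156) + p(151) + p(148) - p(141) - p(137) + p(128) + p(123) - p(112) - p(106) + p(93) + p(86) - p(71) - p(63) + p(46) + p(37) - p(18) - p(8)
= 129913904637 + 118159068427 - 88751778802 - 73232243759 + 45060624582 + 33549419497 - 16670689208 - 11097645016 + 4351078600 + 2552338241 - 761002156 - 384276336 + 82010177 + 34262962 - 4697205 - 1505499 + 105558 + 21637 - 385 - 22
= 142798995930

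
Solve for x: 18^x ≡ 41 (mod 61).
18

Baby-step giant-step with step n = ⌈√61⌉ = 8.
Baby steps 18^j mod 61 (j:value) for j=0..7: 0:1, 1:18, 2:19, 3:37, 4:56, 5:32, 6:27, 7:59.
Giant-step multiplier: 18^(-8) ≡ 18^(60-8) = 18^52 ≡ 22 (mod 61).
Giant steps γ_i = 41·22^i mod 61: γ_0=41, γ_1=48, γ_2=19 (in table at j=2).
x = i·n + j = 2·8 + 2 = 18.
Check: 18^18 ≡ 41 (mod 61).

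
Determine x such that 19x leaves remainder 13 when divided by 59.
x ≡ 10 (mod 59)

gcd(19, 59) = 1, which divides 13, so solutions exist.
Find 19^(-1) mod 59 by the extended Euclidean algorithm:
59 = 3 × 19 + 2  ⟹  2 = (1)·59 + (-3)·19
19 = 9 × 2 + 1  ⟹  1 = (-9)·59 + (28)·19
So (28)·19 ≡ 1 (mod 59), i.e. 19^(-1) ≡ 28 (mod 59).
x ≡ 28 × 13 = 364 ≡ 10 (mod 59).
Check: 19 × 10 = 190 ≡ 13 (mod 59).
Unique solution: x ≡ 10 (mod 59)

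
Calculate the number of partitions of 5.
7

p(n) counts ways to write n as a sum of positive integers (order ignored).
Examples: 5; 4 + 1; 3 + 2; 3 + 1 + 1; 2 + 2 + 1; ... (7 total)
p(5) = 7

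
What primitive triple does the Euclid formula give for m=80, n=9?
(6319, 1440, 6481)

Euclid's formula: a = m² - n², b = 2mn, c = m² + n²
m = 80, n = 9
a = 80² - 9² = 6400 - 81 = 6319
b = 2 × 80 × 9 = 1440
c = 80² + 9² = 6400 + 81 = 6481
Verification: 6319² + 1440² = 39929761 + 2073600 = 42003361 = 6481² ✓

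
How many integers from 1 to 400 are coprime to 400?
160

400 = 2^4 × 5^2
φ(n) = n × ∏(1 - 1/p) for each prime p dividing n
φ(400) = 400 × (1 - 1/2) × (1 - 1/5) = 160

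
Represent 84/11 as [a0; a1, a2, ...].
[7; 1, 1, 1, 3]

Euclidean algorithm steps:
84 = 7 × 11 + 7
11 = 1 × 7 + 4
7 = 1 × 4 + 3
4 = 1 × 3 + 1
3 = 3 × 1 + 0
Continued fraction: [7; 1, 1, 1, 3]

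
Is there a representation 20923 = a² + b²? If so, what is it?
Not possible

Factorization: 20923 = 7^3 × 61
By Fermat: n is sum of two squares iff every prime p ≡ 3 (mod 4) appears to even power.
Prime(s) ≡ 3 (mod 4) with odd exponent: [(7, 3)]
Therefore 20923 cannot be expressed as a² + b².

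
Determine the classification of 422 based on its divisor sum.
deficient

Proper divisors of 422: sum = 1 + 2 + 211 = 214
Since 214 < 422, 422 is deficient.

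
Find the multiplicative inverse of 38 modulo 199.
110

gcd(38, 199) = 1, so the inverse exists.
Extended Euclidean algorithm on (199, 38):
199 = 5 × 38 + 9  ⟹  9 = (1)·199 + (-5)·38
38 = 4 × 9 + 2  ⟹  2 = (-4)·199 + (21)·38
9 = 4 × 2 + 1  ⟹  1 = (17)·199 + (-89)·38
So (-89)·38 ≡ 1 (mod 199), i.e. 38^(-1) ≡ -89 ≡ 110 (mod 199).
Check: 38 × 110 = 4180 ≡ 1 (mod 199)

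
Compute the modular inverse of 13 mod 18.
7

gcd(13, 18) = 1, so the inverse exists.
Extended Euclidean algorithm on (18, 13):
18 = 1 × 13 + 5  ⟹  5 = (1)·18 + (-1)·13
13 = 2 × 5 + 3  ⟹  3 = (-2)·18 + (3)·13
5 = 1 × 3 + 2  ⟹  2 = (3)·18 + (-4)·13
3 = 1 × 2 + 1  ⟹  1 = (-5)·18 + (7)·13
So (7)·13 ≡ 1 (mod 18), i.e. 13^(-1) ≡ 7 (mod 18).
Check: 13 × 7 = 91 ≡ 1 (mod 18)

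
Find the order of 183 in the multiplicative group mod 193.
192

193 is prime, so ord(183) divides φ(193) = 192.
Divisors of 192: 1, 2, 3, 4, 6, 8, 12, 16, 24, 32, 48, 64, 96, 192.
Repeated squaring: 183^1 ≡ 183, 183^2 ≡ 100, 183^4 ≡ 157, 183^8 ≡ 138, 183^16 ≡ 130, 183^32 ≡ 109, 183^64 ≡ 108, 183^128 ≡ 84 (mod 193).
Test 183^d mod 193 for each divisor d in increasing order:
183^1 ≡ 183
183^2 ≡ 100
183^3 = 183^2·183^1 ≡ 158
183^4 ≡ 157
183^6 = 183^4·183^2 ≡ 67
183^8 ≡ 138
183^12 = 183^8·183^4 ≡ 50
183^16 ≡ 130
183^24 = 183^16·183^8 ≡ 184
183^32 ≡ 109
183^48 = 183^32·183^16 ≡ 81
183^64 ≡ 108
183^96 = 183^64·183^32 ≡ 192
183^192 = 183^128·183^64 ≡ 1  ← first divisor giving 1
The order is 192.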